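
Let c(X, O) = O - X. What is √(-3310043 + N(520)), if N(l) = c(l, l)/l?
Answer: I*√3310043 ≈ 1819.4*I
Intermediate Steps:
N(l) = 0 (N(l) = (l - l)/l = 0/l = 0)
√(-3310043 + N(520)) = √(-3310043 + 0) = √(-3310043) = I*√3310043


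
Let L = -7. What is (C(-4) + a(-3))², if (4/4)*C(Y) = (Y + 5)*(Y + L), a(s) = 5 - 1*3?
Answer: 81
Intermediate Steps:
a(s) = 2 (a(s) = 5 - 3 = 2)
C(Y) = (-7 + Y)*(5 + Y) (C(Y) = (Y + 5)*(Y - 7) = (5 + Y)*(-7 + Y) = (-7 + Y)*(5 + Y))
(C(-4) + a(-3))² = ((-35 + (-4)² - 2*(-4)) + 2)² = ((-35 + 16 + 8) + 2)² = (-11 + 2)² = (-9)² = 81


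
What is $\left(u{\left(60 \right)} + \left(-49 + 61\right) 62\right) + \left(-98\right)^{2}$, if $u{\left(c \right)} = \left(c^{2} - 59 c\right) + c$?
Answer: $10468$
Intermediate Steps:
$u{\left(c \right)} = c^{2} - 58 c$
$\left(u{\left(60 \right)} + \left(-49 + 61\right) 62\right) + \left(-98\right)^{2} = \left(60 \left(-58 + 60\right) + \left(-49 + 61\right) 62\right) + \left(-98\right)^{2} = \left(60 \cdot 2 + 12 \cdot 62\right) + 9604 = \left(120 + 744\right) + 9604 = 864 + 9604 = 10468$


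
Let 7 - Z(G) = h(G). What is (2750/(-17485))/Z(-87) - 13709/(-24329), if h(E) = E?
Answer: 2246507056/3998690111 ≈ 0.56181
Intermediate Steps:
Z(G) = 7 - G
(2750/(-17485))/Z(-87) - 13709/(-24329) = (2750/(-17485))/(7 - 1*(-87)) - 13709/(-24329) = (2750*(-1/17485))/(7 + 87) - 13709*(-1/24329) = -550/3497/94 + 13709/24329 = -550/3497*1/94 + 13709/24329 = -275/164359 + 13709/24329 = 2246507056/3998690111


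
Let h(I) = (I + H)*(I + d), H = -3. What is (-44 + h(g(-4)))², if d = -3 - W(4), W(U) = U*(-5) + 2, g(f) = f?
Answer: 14641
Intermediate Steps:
W(U) = 2 - 5*U (W(U) = -5*U + 2 = 2 - 5*U)
d = 15 (d = -3 - (2 - 5*4) = -3 - (2 - 20) = -3 - 1*(-18) = -3 + 18 = 15)
h(I) = (-3 + I)*(15 + I) (h(I) = (I - 3)*(I + 15) = (-3 + I)*(15 + I))
(-44 + h(g(-4)))² = (-44 + (-45 + (-4)² + 12*(-4)))² = (-44 + (-45 + 16 - 48))² = (-44 - 77)² = (-121)² = 14641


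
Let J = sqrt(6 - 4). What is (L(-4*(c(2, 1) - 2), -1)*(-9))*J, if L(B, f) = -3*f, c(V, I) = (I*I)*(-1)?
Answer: -27*sqrt(2) ≈ -38.184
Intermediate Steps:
c(V, I) = -I**2 (c(V, I) = I**2*(-1) = -I**2)
J = sqrt(2) ≈ 1.4142
(L(-4*(c(2, 1) - 2), -1)*(-9))*J = (-3*(-1)*(-9))*sqrt(2) = (3*(-9))*sqrt(2) = -27*sqrt(2)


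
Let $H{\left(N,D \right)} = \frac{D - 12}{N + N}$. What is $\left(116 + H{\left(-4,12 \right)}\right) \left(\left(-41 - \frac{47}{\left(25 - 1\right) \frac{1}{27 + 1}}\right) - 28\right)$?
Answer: $- \frac{43094}{3} \approx -14365.0$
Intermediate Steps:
$H{\left(N,D \right)} = \frac{-12 + D}{2 N}$
$\left(116 + H{\left(-4,12 \right)}\right) \left(\left(-41 - \frac{47}{\left(25 - 1\right) \frac{1}{27 + 1}}\right) - 28\right) = \left(116 + \frac{-12 + 12}{2 \left(-4\right)}\right) \left(\left(-41 - \frac{47}{\left(25 - 1\right) \frac{1}{27 + 1}}\right) - 28\right) = \left(116 + \frac{1}{2} \left(- \frac{1}{4}\right) 0\right) \left(\left(-41 - \frac{47}{24 \cdot \frac{1}{28}}\right) - 28\right) = \left(116 + 0\right) \left(\left(-41 - \frac{47}{24 \cdot \frac{1}{28}}\right) - 28\right) = 116 \left(\left(-41 - \frac{47}{\frac{6}{7}}\right) - 28\right) = 116 \left(\left(-41 - \frac{329}{6}\right) - 28\right) = 116 \left(- \frac{575}{6} - 28\right) = 116 \left(- \frac{743}{6}\right) = - \frac{43094}{3}$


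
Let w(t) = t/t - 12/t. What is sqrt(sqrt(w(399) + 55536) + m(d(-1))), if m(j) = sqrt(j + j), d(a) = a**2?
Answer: sqrt(399*sqrt(109154829) + 17689*sqrt(2))/133 ≈ 15.397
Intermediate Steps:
w(t) = 1 - 12/t
m(j) = sqrt(2)*sqrt(j) (m(j) = sqrt(2*j) = sqrt(2)*sqrt(j))
sqrt(sqrt(w(399) + 55536) + m(d(-1))) = sqrt(sqrt((-12 + 399)/399 + 55536) + sqrt(2)*sqrt((-1)**2)) = sqrt(sqrt((1/399)*387 + 55536) + sqrt(2)*sqrt(1)) = sqrt(sqrt(129/133 + 55536) + sqrt(2)*1) = sqrt(sqrt(7386417/133) + sqrt(2)) = sqrt(3*sqrt(109154829)/133 + sqrt(2)) = sqrt(sqrt(2) + 3*sqrt(109154829)/133)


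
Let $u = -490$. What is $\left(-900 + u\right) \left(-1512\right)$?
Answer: $2101680$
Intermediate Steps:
$\left(-900 + u\right) \left(-1512\right) = \left(-900 - 490\right) \left(-1512\right) = \left(-1390\right) \left(-1512\right) = 2101680$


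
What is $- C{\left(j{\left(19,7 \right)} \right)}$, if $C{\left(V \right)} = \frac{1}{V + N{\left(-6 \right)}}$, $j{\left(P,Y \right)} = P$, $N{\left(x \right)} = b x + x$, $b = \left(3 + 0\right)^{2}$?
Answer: $\frac{1}{41} \approx 0.02439$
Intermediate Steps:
$b = 9$ ($b = 3^{2} = 9$)
$N{\left(x \right)} = 10 x$ ($N{\left(x \right)} = 9 x + x = 10 x$)
$C{\left(V \right)} = \frac{1}{-60 + V}$ ($C{\left(V \right)} = \frac{1}{V + 10 \left(-6\right)} = \frac{1}{V - 60} = \frac{1}{-60 + V}$)
$- C{\left(j{\left(19,7 \right)} \right)} = - \frac{1}{-60 + 19} = - \frac{1}{-41} = \left(-1\right) \left(- \frac{1}{41}\right) = \frac{1}{41}$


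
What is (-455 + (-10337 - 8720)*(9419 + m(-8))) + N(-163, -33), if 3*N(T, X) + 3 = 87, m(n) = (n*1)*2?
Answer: -179193398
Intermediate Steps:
m(n) = 2*n (m(n) = n*2 = 2*n)
N(T, X) = 28 (N(T, X) = -1 + (⅓)*87 = -1 + 29 = 28)
(-455 + (-10337 - 8720)*(9419 + m(-8))) + N(-163, -33) = (-455 + (-10337 - 8720)*(9419 + 2*(-8))) + 28 = (-455 - 19057*(9419 - 16)) + 28 = (-455 - 19057*9403) + 28 = (-455 - 179192971) + 28 = -179193426 + 28 = -179193398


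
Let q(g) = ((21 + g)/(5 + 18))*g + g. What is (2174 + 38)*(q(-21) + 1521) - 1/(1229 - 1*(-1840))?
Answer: 10182941999/3069 ≈ 3.3180e+6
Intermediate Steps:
q(g) = g + g*(21/23 + g/23) (q(g) = ((21 + g)/23)*g + g = ((21 + g)*(1/23))*g + g = (21/23 + g/23)*g + g = g*(21/23 + g/23) + g = g + g*(21/23 + g/23))
(2174 + 38)*(q(-21) + 1521) - 1/(1229 - 1*(-1840)) = (2174 + 38)*((1/23)*(-21)*(44 - 21) + 1521) - 1/(1229 - 1*(-1840)) = 2212*((1/23)*(-21)*23 + 1521) - 1/(1229 + 1840) = 2212*(-21 + 1521) - 1/3069 = 2212*1500 - 1*1/3069 = 3318000 - 1/3069 = 10182941999/3069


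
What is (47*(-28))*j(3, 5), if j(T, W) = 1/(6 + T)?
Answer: -1316/9 ≈ -146.22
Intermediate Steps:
(47*(-28))*j(3, 5) = (47*(-28))/(6 + 3) = -1316/9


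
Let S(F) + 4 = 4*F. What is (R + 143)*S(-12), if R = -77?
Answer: -3432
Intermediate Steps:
S(F) = -4 + 4*F
(R + 143)*S(-12) = (-77 + 143)*(-4 + 4*(-12)) = 66*(-4 - 48) = 66*(-52) = -3432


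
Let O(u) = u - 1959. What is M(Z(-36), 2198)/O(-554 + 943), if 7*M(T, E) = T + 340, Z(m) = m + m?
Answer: -134/5495 ≈ -0.024386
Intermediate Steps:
Z(m) = 2*m
O(u) = -1959 + u
M(T, E) = 340/7 + T/7 (M(T, E) = (T + 340)/7 = (340 + T)/7 = 340/7 + T/7)
M(Z(-36), 2198)/O(-554 + 943) = (340/7 + (2*(-36))/7)/(-1959 + (-554 + 943)) = (340/7 + (⅐)*(-72))/(-1959 + 389) = (340/7 - 72/7)/(-1570) = (268/7)*(-1/1570) = -134/5495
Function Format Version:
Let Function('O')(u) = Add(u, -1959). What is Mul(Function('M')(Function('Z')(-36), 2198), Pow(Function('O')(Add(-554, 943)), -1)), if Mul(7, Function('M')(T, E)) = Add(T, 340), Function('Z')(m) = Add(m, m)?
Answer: Rational(-134, 5495) ≈ -0.024386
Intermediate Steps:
Function('Z')(m) = Mul(2, m)
Function('O')(u) = Add(-1959, u)
Function('M')(T, E) = Add(Rational(340, 7), Mul(Rational(1, 7), T)) (Function('M')(T, E) = Mul(Rational(1, 7), Add(T, 340)) = Mul(Rational(1, 7), Add(340, T)) = Add(Rational(340, 7), Mul(Rational(1, 7), T)))
Mul(Function('M')(Function('Z')(-36), 2198), Pow(Function('O')(Add(-554, 943)), -1)) = Mul(Add(Rational(340, 7), Mul(Rational(1, 7), Mul(2, -36))), Pow(Add(-1959, Add(-554, 943)), -1)) = Mul(Add(Rational(340, 7), Mul(Rational(1, 7), -72)), Pow(Add(-1959, 389), -1)) = Mul(Add(Rational(340, 7), Rational(-72, 7)), Pow(-1570, -1)) = Mul(Rational(268, 7), Rational(-1, 1570)) = Rational(-134, 5495)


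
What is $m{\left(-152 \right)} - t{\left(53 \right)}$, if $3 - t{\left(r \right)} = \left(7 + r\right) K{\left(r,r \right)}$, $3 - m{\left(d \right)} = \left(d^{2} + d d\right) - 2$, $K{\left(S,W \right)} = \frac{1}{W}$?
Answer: $- \frac{2448858}{53} \approx -46205.0$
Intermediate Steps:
$m{\left(d \right)} = 5 - 2 d^{2}$ ($m{\left(d \right)} = 3 - \left(\left(d^{2} + d d\right) - 2\right) = 3 - \left(\left(d^{2} + d^{2}\right) - 2\right) = 3 - \left(2 d^{2} - 2\right) = 3 - \left(-2 + 2 d^{2}\right) = 5 - 2 d^{2}$)
$t{\left(r \right)} = 3 - \frac{7 + r}{r}$
$m{\left(-152 \right)} - t{\left(53 \right)} = \left(5 - 2 \left(-152\right)^{2}\right) - \left(2 - \frac{7}{53}\right) = \left(5 - 46208\right) - \left(2 - \frac{7}{53}\right) = -46203 - \frac{99}{53} = - \frac{2448858}{53}$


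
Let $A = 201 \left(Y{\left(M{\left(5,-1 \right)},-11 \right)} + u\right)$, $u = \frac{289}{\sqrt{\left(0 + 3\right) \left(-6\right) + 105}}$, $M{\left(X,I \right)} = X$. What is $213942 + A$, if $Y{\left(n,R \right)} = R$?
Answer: $211731 + \frac{19363 \sqrt{87}}{29} \approx 2.1796 \cdot 10^{5}$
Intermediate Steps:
$u = \frac{289 \sqrt{87}}{87}$ ($u = \frac{289}{\sqrt{3 \left(-6\right) + 105}} = \frac{289}{\sqrt{-18 + 105}} = \frac{289}{\sqrt{87}} = 289 \frac{\sqrt{87}}{87} = \frac{289 \sqrt{87}}{87} \approx 30.984$)
$A = -2211 + \frac{19363 \sqrt{87}}{29}$ ($A = 201 \left(-11 + \frac{289 \sqrt{87}}{87}\right) = -2211 + \frac{19363 \sqrt{87}}{29} \approx 4016.8$)
$213942 + A = 213942 - \left(2211 - \frac{19363 \sqrt{87}}{29}\right) = 211731 + \frac{19363 \sqrt{87}}{29}$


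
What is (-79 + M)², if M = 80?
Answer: 1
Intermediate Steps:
(-79 + M)² = (-79 + 80)² = 1² = 1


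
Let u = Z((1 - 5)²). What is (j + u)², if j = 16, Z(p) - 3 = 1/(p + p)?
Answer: 370881/1024 ≈ 362.19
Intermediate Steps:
Z(p) = 3 + 1/(2*p) (Z(p) = 3 + 1/(p + p) = 3 + 1/(2*p))
u = 97/32 (u = 3 + 1/(2*((1 - 5)²)) = 3 + 1/(2*((-4)²)) = 3 + (½)/16 = 3 + (½)*(1/16) = 3 + 1/32 = 97/32 ≈ 3.0313)
(j + u)² = (16 + 97/32)² = (609/32)² = 370881/1024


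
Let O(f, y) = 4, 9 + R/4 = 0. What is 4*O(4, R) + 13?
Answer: 29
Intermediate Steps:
R = -36 (R = -36 + 4*0 = -36 + 0 = -36)
4*O(4, R) + 13 = 4*4 + 13 = 16 + 13 = 29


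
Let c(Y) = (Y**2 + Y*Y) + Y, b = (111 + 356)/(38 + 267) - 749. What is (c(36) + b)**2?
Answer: 328973367844/93025 ≈ 3.5364e+6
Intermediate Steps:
b = -227978/305 (b = 467/305 - 749 = -227978/305 ≈ -747.47)
c(Y) = Y + 2*Y**2 (c(Y) = (Y**2 + Y**2) + Y = 2*Y**2 + Y = Y + 2*Y**2)
(c(36) + b)**2 = (36*(1 + 2*36) - 227978/305)**2 = (36*(1 + 72) - 227978/305)**2 = (36*73 - 227978/305)**2 = (2628 - 227978/305)**2 = (573562/305)**2 = 328973367844/93025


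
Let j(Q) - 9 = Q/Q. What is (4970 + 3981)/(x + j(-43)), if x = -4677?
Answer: -8951/4667 ≈ -1.9179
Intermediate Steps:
j(Q) = 10 (j(Q) = 9 + Q/Q = 9 + 1 = 10)
(4970 + 3981)/(x + j(-43)) = (4970 + 3981)/(-4677 + 10) = 8951/(-4667) = 8951*(-1/4667) = -8951/4667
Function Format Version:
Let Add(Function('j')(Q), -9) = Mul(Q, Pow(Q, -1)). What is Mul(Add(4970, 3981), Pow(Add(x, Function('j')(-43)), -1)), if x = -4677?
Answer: Rational(-8951, 4667) ≈ -1.9179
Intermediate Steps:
Function('j')(Q) = 10 (Function('j')(Q) = Add(9, Mul(Q, Pow(Q, -1))) = Add(9, 1) = 10)
Mul(Add(4970, 3981), Pow(Add(x, Function('j')(-43)), -1)) = Mul(Add(4970, 3981), Pow(Add(-4677, 10), -1)) = Mul(8951, Pow(-4667, -1)) = Mul(8951, Rational(-1, 4667)) = Rational(-8951, 4667)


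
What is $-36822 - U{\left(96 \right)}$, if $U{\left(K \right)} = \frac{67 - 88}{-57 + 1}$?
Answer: $- \frac{294579}{8} \approx -36822.0$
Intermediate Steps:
$U{\left(K \right)} = \frac{3}{8}$ ($U{\left(K \right)} = - \frac{21}{-56} = \left(-21\right) \left(- \frac{1}{56}\right) = \frac{3}{8}$)
$-36822 - U{\left(96 \right)} = -36822 - \frac{3}{8} = - \frac{294579}{8}$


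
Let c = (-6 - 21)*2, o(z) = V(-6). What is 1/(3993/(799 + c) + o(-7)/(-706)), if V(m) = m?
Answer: 262985/1411764 ≈ 0.18628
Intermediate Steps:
o(z) = -6
c = -54 (c = -27*2 = -54)
1/(3993/(799 + c) + o(-7)/(-706)) = 1/(3993/(799 - 54) - 6/(-706)) = 1/(3993/745 - 6*(-1/706)) = 1/(3993*(1/745) + 3/353) = 1/(3993/745 + 3/353) = 1/(1411764/262985) = 262985/1411764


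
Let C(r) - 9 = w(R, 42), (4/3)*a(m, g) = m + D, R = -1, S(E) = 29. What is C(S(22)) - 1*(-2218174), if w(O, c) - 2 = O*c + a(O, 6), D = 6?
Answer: 8872587/4 ≈ 2.2181e+6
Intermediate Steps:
a(m, g) = 9/2 + 3*m/4 (a(m, g) = 3*(m + 6)/4 = 3*(6 + m)/4 = 9/2 + 3*m/4)
w(O, c) = 13/2 + 3*O/4 + O*c (w(O, c) = 2 + (O*c + (9/2 + 3*O/4)) = 2 + (9/2 + 3*O/4 + O*c) = 13/2 + 3*O/4 + O*c)
C(r) = -109/4 (C(r) = 9 + (13/2 + (3/4)*(-1) - 1*42) = 9 + (13/2 - 3/4 - 42) = 9 - 145/4 = -109/4)
C(S(22)) - 1*(-2218174) = -109/4 - 1*(-2218174) = -109/4 + 2218174 = 8872587/4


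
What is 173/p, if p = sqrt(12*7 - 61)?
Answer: 173*sqrt(23)/23 ≈ 36.073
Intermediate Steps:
p = sqrt(23) (p = sqrt(84 - 61) = sqrt(23) ≈ 4.7958)
173/p = 173/(sqrt(23)) = 173*(sqrt(23)/23) = 173*sqrt(23)/23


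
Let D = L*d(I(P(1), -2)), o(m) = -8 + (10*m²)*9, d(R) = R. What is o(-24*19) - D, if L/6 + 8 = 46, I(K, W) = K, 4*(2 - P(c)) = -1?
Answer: 18713719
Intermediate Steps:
P(c) = 9/4 (P(c) = 2 - ¼*(-1) = 2 + ¼ = 9/4)
o(m) = -8 + 90*m²
L = 228 (L = -48 + 6*46 = -48 + 276 = 228)
D = 513 (D = 228*(9/4) = 513)
o(-24*19) - D = (-8 + 90*(-24*19)²) - 1*513 = (-8 + 90*(-456)²) - 513 = (-8 + 90*207936) - 513 = (-8 + 18714240) - 513 = 18714232 - 513 = 18713719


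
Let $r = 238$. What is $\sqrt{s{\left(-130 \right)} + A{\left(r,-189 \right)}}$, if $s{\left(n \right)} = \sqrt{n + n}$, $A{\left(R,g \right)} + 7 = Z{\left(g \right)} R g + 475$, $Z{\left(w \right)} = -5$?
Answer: $\sqrt{225378 + 2 i \sqrt{65}} \approx 474.74 + 0.017 i$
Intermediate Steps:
$A{\left(R,g \right)} = 468 - 5 R g$ ($A{\left(R,g \right)} = -7 + \left(- 5 R g + 475\right) = -7 - \left(-475 + 5 R g\right) = 468 - 5 R g$)
$s{\left(n \right)} = \sqrt{2} \sqrt{n}$ ($s{\left(n \right)} = \sqrt{2 n} = \sqrt{2} \sqrt{n}$)
$\sqrt{s{\left(-130 \right)} + A{\left(r,-189 \right)}} = \sqrt{\sqrt{2} \sqrt{-130} - \left(-468 + 1190 \left(-189\right)\right)} = \sqrt{\sqrt{2} i \sqrt{130} + \left(468 + 224910\right)} = \sqrt{2 i \sqrt{65} + 225378} = \sqrt{225378 + 2 i \sqrt{65}}$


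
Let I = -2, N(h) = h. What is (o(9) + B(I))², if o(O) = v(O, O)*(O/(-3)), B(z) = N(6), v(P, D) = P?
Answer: 441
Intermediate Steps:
B(z) = 6
o(O) = -O²/3 (o(O) = O*(O/(-3)) = O*(O*(-⅓)) = O*(-O/3) = -O²/3)
(o(9) + B(I))² = (-⅓*9² + 6)² = (-⅓*81 + 6)² = (-27 + 6)² = (-21)² = 441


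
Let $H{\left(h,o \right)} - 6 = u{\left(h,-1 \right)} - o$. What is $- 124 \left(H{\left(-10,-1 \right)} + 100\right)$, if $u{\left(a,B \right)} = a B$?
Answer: $-14508$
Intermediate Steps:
$u{\left(a,B \right)} = B a$
$H{\left(h,o \right)} = 6 - h - o$ ($H{\left(h,o \right)} = 6 - \left(h + o\right) = 6 - h - o$)
$- 124 \left(H{\left(-10,-1 \right)} + 100\right) = - 124 \left(\left(6 - -10 - -1\right) + 100\right) = - 124 \left(\left(6 + 10 + 1\right) + 100\right) = - 124 \left(17 + 100\right) = \left(-124\right) 117 = -14508$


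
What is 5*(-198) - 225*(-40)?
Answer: 8010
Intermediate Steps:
5*(-198) - 225*(-40) = -990 + 9000 = 8010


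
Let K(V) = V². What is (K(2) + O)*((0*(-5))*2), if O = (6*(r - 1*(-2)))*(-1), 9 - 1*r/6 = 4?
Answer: 0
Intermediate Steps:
r = 30 (r = 54 - 6*4 = 54 - 24 = 30)
O = -192 (O = (6*(30 - 1*(-2)))*(-1) = (6*(30 + 2))*(-1) = (6*32)*(-1) = 192*(-1) = -192)
(K(2) + O)*((0*(-5))*2) = (2² - 192)*((0*(-5))*2) = (4 - 192)*(0*2) = -188*0 = 0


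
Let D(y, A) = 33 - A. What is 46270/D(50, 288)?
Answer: -9254/51 ≈ -181.45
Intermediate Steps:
46270/D(50, 288) = 46270/(33 - 1*288) = 46270/(33 - 288) = 46270/(-255) = 46270*(-1/255) = -9254/51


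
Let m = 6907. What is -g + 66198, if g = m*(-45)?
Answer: 377013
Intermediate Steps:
g = -310815 (g = 6907*(-45) = -310815)
-g + 66198 = -1*(-310815) + 66198 = 310815 + 66198 = 377013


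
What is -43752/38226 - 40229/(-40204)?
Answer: -1602983/11136508 ≈ -0.14394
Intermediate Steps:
-43752/38226 - 40229/(-40204) = -43752*1/38226 - 40229*(-1/40204) = -7292/6371 + 40229/40204 = -1602983/11136508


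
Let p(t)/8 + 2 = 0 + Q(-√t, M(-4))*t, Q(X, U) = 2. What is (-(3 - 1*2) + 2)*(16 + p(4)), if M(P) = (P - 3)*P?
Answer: 64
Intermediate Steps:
M(P) = P*(-3 + P) (M(P) = (-3 + P)*P = P*(-3 + P))
p(t) = -16 + 16*t (p(t) = -16 + 8*(0 + 2*t) = -16 + 8*(2*t) = -16 + 16*t)
(-(3 - 1*2) + 2)*(16 + p(4)) = (-(3 - 1*2) + 2)*(16 + (-16 + 16*4)) = (-(3 - 2) + 2)*(16 + (-16 + 64)) = (-1*1 + 2)*(16 + 48) = (-1 + 2)*64 = 1*64 = 64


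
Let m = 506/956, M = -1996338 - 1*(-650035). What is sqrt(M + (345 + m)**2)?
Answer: I*sqrt(280329878083)/478 ≈ 1107.7*I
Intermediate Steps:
M = -1346303 (M = -1996338 + 650035 = -1346303)
m = 253/478 (m = 506*(1/956) = 253/478 ≈ 0.52929)
sqrt(M + (345 + m)**2) = sqrt(-1346303 + (345 + 253/478)**2) = sqrt(-1346303 + (165163/478)**2) = sqrt(-1346303 + 27278816569/228484) = sqrt(-280329878083/228484) = I*sqrt(280329878083)/478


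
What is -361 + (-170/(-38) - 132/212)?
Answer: -359649/1007 ≈ -357.15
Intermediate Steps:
-361 + (-170/(-38) - 132/212) = -361 + (-170*(-1/38) - 132*1/212) = -361 + (85/19 - 33/53) = -361 + 3878/1007 = -359649/1007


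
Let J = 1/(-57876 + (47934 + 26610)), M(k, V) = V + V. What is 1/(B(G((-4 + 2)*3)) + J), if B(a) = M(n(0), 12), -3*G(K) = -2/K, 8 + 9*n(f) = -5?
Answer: 16668/400033 ≈ 0.041667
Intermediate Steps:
n(f) = -13/9 (n(f) = -8/9 + (⅑)*(-5) = -8/9 - 5/9 = -13/9)
M(k, V) = 2*V
G(K) = 2/(3*K) (G(K) = -(-2)/(3*K) = 2/(3*K))
B(a) = 24 (B(a) = 2*12 = 24)
J = 1/16668 (J = 1/(-57876 + 74544) = 1/16668 ≈ 5.9995e-5)
1/(B(G((-4 + 2)*3)) + J) = 1/(24 + 1/16668) = 1/(400033/16668) = 16668/400033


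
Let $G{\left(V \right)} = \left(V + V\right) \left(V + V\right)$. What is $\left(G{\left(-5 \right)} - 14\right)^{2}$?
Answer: $7396$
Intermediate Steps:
$G{\left(V \right)} = 4 V^{2}$ ($G{\left(V \right)} = 2 V 2 V = 4 V^{2}$)
$\left(G{\left(-5 \right)} - 14\right)^{2} = \left(4 \left(-5\right)^{2} - 14\right)^{2} = \left(4 \cdot 25 - 14\right)^{2} = \left(100 - 14\right)^{2} = 86^{2} = 7396$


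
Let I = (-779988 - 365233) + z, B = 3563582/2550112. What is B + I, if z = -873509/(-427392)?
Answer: -5572186238831543/4865613696 ≈ -1.1452e+6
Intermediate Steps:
z = 124787/61056 (z = -873509*(-1/427392) = 124787/61056 ≈ 2.0438)
B = 1781791/1275056 (B = 3563582*(1/2550112) = 1781791/1275056 ≈ 1.3974)
I = -69922488589/61056 (I = (-779988 - 365233) + 124787/61056 = -1145221 + 124787/61056 = -69922488589/61056 ≈ -1.1452e+6)
B + I = 1781791/1275056 - 69922488589/61056 = -5572186238831543/4865613696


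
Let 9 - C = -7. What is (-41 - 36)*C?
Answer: -1232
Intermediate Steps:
C = 16 (C = 9 - 1*(-7) = 9 + 7 = 16)
(-41 - 36)*C = (-41 - 36)*16 = -77*16 = -1232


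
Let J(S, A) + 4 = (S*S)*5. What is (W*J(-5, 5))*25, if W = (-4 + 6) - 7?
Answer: -15125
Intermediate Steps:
J(S, A) = -4 + 5*S**2 (J(S, A) = -4 + (S*S)*5 = -4 + S**2*5 = -4 + 5*S**2)
W = -5 (W = 2 - 7 = -5)
(W*J(-5, 5))*25 = -5*(-4 + 5*(-5)**2)*25 = -5*(-4 + 5*25)*25 = -5*(-4 + 125)*25 = -5*121*25 = -605*25 = -15125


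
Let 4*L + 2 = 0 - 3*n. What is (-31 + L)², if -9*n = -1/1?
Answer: 143641/144 ≈ 997.51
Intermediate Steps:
n = ⅑ (n = -(-1)/(9*1) = -(-1)/9 = -⅑*(-1) = ⅑ ≈ 0.11111)
L = -7/12 (L = -½ + (0 - 3*⅑)/4 = -½ + (0 - ⅓)/4 = -½ + (¼)*(-⅓) = -½ - 1/12 = -7/12 ≈ -0.58333)
(-31 + L)² = (-31 - 7/12)² = (-379/12)² = 143641/144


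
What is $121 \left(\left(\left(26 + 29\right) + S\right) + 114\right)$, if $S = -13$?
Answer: $18876$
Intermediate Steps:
$121 \left(\left(\left(26 + 29\right) + S\right) + 114\right) = 121 \left(\left(\left(26 + 29\right) - 13\right) + 114\right) = 121 \left(\left(55 - 13\right) + 114\right) = 121 \left(42 + 114\right) = 121 \cdot 156 = 18876$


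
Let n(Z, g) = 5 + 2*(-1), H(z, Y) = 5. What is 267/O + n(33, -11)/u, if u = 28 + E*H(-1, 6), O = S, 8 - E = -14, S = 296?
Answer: 6289/6808 ≈ 0.92377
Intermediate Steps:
E = 22 (E = 8 - 1*(-14) = 8 + 14 = 22)
O = 296
n(Z, g) = 3 (n(Z, g) = 5 - 2 = 3)
u = 138 (u = 28 + 22*5 = 28 + 110 = 138)
267/O + n(33, -11)/u = 267/296 + 3/138 = 267*(1/296) + 3*(1/138) = 267/296 + 1/46 = 6289/6808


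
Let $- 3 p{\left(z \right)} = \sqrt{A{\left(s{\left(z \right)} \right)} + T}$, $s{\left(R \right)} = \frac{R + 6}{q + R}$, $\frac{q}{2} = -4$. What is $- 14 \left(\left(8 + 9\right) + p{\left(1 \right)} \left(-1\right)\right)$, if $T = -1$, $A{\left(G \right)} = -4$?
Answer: $-238 - \frac{14 i \sqrt{5}}{3} \approx -238.0 - 10.435 i$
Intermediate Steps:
$q = -8$ ($q = 2 \left(-4\right) = -8$)
$s{\left(R \right)} = \frac{6 + R}{-8 + R}$ ($s{\left(R \right)} = \frac{R + 6}{-8 + R} = \frac{6 + R}{-8 + R}$)
$p{\left(z \right)} = - \frac{i \sqrt{5}}{3}$ ($p{\left(z \right)} = - \frac{\sqrt{-4 - 1}}{3} = - \frac{\sqrt{-5}}{3} = - \frac{i \sqrt{5}}{3}$)
$- 14 \left(\left(8 + 9\right) + p{\left(1 \right)} \left(-1\right)\right) = - 14 \left(\left(8 + 9\right) + - \frac{i \sqrt{5}}{3} \left(-1\right)\right) = - 14 \left(17 + \frac{i \sqrt{5}}{3}\right) = -238 - \frac{14 i \sqrt{5}}{3}$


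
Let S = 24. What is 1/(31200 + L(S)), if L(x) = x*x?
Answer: 1/31776 ≈ 3.1470e-5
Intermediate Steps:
L(x) = x²
1/(31200 + L(S)) = 1/(31200 + 24²) = 1/(31200 + 576) = 1/31776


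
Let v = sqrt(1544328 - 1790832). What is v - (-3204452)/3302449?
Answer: 3204452/3302449 + 2*I*sqrt(61626) ≈ 0.97033 + 496.49*I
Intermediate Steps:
v = 2*I*sqrt(61626) (v = sqrt(-246504) = 2*I*sqrt(61626) ≈ 496.49*I)
v - (-3204452)/3302449 = 2*I*sqrt(61626) - (-3204452)/3302449 = 2*I*sqrt(61626) - 1*(-3204452/3302449) = 2*I*sqrt(61626) + 3204452/3302449 = 3204452/3302449 + 2*I*sqrt(61626)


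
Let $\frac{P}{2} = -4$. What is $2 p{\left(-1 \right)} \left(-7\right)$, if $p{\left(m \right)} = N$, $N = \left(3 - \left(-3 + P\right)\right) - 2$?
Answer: $-168$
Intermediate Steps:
$P = -8$ ($P = 2 \left(-4\right) = -8$)
$N = 12$ ($N = \left(3 + \left(3 - -8\right)\right) - 2 = \left(3 + \left(3 + 8\right)\right) - 2 = \left(3 + 11\right) - 2 = 14 - 2 = 12$)
$p{\left(m \right)} = 12$
$2 p{\left(-1 \right)} \left(-7\right) = 2 \cdot 12 \left(-7\right) = 24 \left(-7\right) = -168$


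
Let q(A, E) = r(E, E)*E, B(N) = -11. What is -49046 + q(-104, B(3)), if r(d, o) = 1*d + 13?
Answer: -49068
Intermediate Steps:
r(d, o) = 13 + d (r(d, o) = d + 13 = 13 + d)
q(A, E) = E*(13 + E) (q(A, E) = (13 + E)*E = E*(13 + E))
-49046 + q(-104, B(3)) = -49046 - 11*(13 - 11) = -49046 - 11*2 = -49046 - 22 = -49068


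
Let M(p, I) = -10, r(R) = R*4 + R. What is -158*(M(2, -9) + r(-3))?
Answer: 3950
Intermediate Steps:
r(R) = 5*R (r(R) = 4*R + R = 5*R)
-158*(M(2, -9) + r(-3)) = -158*(-10 + 5*(-3)) = -158*(-10 - 15) = -158*(-25) = 3950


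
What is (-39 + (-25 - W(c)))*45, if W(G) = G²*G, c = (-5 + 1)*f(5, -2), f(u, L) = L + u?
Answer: 74880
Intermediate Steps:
c = -12 (c = (-5 + 1)*(-2 + 5) = -4*3 = -12)
W(G) = G³
(-39 + (-25 - W(c)))*45 = (-39 + (-25 - 1*(-12)³))*45 = (-39 + (-25 - 1*(-1728)))*45 = (-39 + (-25 + 1728))*45 = (-39 + 1703)*45 = 1664*45 = 74880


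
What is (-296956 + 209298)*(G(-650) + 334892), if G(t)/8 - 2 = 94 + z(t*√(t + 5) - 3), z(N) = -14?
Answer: -29413466584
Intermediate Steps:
G(t) = 656 (G(t) = 16 + 8*(94 - 14) = 16 + 8*80 = 16 + 640 = 656)
(-296956 + 209298)*(G(-650) + 334892) = (-296956 + 209298)*(656 + 334892) = -87658*335548 = -29413466584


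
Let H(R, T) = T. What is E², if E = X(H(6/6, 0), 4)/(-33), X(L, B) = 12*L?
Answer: 0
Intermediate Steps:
E = 0 (E = (12*0)/(-33) = 0*(-1/33) = 0)
E² = 0² = 0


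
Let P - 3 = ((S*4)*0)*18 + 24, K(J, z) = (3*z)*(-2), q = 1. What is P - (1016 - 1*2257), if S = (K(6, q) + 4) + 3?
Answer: 1268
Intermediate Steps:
K(J, z) = -6*z
S = 1 (S = (-6*1 + 4) + 3 = (-6 + 4) + 3 = -2 + 3 = 1)
P = 27 (P = 3 + (((1*4)*0)*18 + 24) = 3 + ((4*0)*18 + 24) = 3 + (0*18 + 24) = 3 + (0 + 24) = 3 + 24 = 27)
P - (1016 - 1*2257) = 27 - (1016 - 1*2257) = 27 - (1016 - 2257) = 27 - 1*(-1241) = 27 + 1241 = 1268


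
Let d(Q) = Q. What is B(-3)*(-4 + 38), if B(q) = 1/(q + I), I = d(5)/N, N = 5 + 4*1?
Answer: -153/11 ≈ -13.909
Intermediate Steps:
N = 9 (N = 5 + 4 = 9)
I = 5/9 ≈ 0.55556
B(q) = 1/(5/9 + q) (B(q) = 1/(q + 5/9) = 1/(5/9 + q))
B(-3)*(-4 + 38) = (9/(5 + 9*(-3)))*(-4 + 38) = (9/(5 - 27))*34 = (9/(-22))*34 = (9*(-1/22))*34 = -9/22*34 = -153/11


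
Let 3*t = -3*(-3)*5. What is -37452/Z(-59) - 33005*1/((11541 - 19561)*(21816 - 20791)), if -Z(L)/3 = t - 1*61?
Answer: -250300497/922300 ≈ -271.39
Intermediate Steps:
t = 15 (t = (-3*(-3)*5)/3 = (9*5)/3 = (1/3)*45 = 15)
Z(L) = 138 (Z(L) = -3*(15 - 1*61) = -3*(15 - 61) = -3*(-46) = 138)
-37452/Z(-59) - 33005*1/((11541 - 19561)*(21816 - 20791)) = -37452/138 - 33005*1/((11541 - 19561)*(21816 - 20791)) = -37452*1/138 - 33005/(1025*(-8020)) = -6242/23 - 33005/(-8220500) = -6242/23 - 33005*(-1/8220500) = -6242/23 + 161/40100 = -250300497/922300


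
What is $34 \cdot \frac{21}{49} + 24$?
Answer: $\frac{270}{7} \approx 38.571$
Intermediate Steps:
$34 \cdot \frac{21}{49} + 24 = 34 \cdot 21 \cdot \frac{1}{49} + 24 = 34 \cdot \frac{3}{7} + 24 = \frac{102}{7} + 24 = \frac{270}{7}$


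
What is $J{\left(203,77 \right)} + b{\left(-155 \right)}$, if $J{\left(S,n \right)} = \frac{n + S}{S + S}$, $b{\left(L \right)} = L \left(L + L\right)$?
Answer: $\frac{1393470}{29} \approx 48051.0$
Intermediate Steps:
$b{\left(L \right)} = 2 L^{2}$ ($b{\left(L \right)} = L 2 L = 2 L^{2}$)
$J{\left(S,n \right)} = \frac{S + n}{2 S}$
$J{\left(203,77 \right)} + b{\left(-155 \right)} = \frac{203 + 77}{2 \cdot 203} + 2 \left(-155\right)^{2} = \frac{1}{2} \cdot \frac{1}{203} \cdot 280 + 2 \cdot 24025 = \frac{20}{29} + 48050 = \frac{1393470}{29}$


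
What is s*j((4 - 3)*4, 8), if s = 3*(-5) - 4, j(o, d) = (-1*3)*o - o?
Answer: 304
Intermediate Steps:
j(o, d) = -4*o (j(o, d) = -3*o - o = -4*o)
s = -19 (s = -15 - 4 = -19)
s*j((4 - 3)*4, 8) = -(-76)*(4 - 3)*4 = -(-76)*1*4 = -(-76)*4 = -19*(-16) = 304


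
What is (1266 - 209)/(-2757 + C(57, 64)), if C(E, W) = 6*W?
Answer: -151/339 ≈ -0.44543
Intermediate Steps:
(1266 - 209)/(-2757 + C(57, 64)) = (1266 - 209)/(-2757 + 6*64) = 1057/(-2757 + 384) = 1057/(-2373) = 1057*(-1/2373) = -151/339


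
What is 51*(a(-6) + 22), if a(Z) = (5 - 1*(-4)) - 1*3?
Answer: 1428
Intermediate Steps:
a(Z) = 6 (a(Z) = (5 + 4) - 3 = 9 - 3 = 6)
51*(a(-6) + 22) = 51*(6 + 22) = 51*28 = 1428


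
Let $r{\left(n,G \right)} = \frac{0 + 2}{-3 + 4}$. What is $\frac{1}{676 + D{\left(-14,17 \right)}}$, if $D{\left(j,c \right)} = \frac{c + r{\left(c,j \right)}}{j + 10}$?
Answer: $\frac{4}{2685} \approx 0.0014898$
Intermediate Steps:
$r{\left(n,G \right)} = 2$ ($r{\left(n,G \right)} = \frac{2}{1} = 2 \cdot 1 = 2$)
$D{\left(j,c \right)} = \frac{2 + c}{10 + j}$ ($D{\left(j,c \right)} = \frac{c + 2}{j + 10} = \frac{2 + c}{10 + j}$)
$\frac{1}{676 + D{\left(-14,17 \right)}} = \frac{1}{676 + \frac{2 + 17}{10 - 14}} = \frac{1}{676 + \frac{1}{-4} \cdot 19} = \frac{1}{676 - \frac{19}{4}} = \frac{1}{\frac{2685}{4}} = \frac{4}{2685}$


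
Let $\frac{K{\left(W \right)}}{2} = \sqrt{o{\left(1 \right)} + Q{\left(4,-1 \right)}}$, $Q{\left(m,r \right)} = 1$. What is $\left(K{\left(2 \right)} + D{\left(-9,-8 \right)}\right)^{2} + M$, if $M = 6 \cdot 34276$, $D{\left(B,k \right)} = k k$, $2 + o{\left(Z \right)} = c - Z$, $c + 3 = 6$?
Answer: $210012$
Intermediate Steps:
$c = 3$ ($c = -3 + 6 = 3$)
$o{\left(Z \right)} = 1 - Z$ ($o{\left(Z \right)} = -2 - \left(-3 + Z\right) = 1 - Z$)
$K{\left(W \right)} = 2$ ($K{\left(W \right)} = 2 \sqrt{\left(1 - 1\right) + 1} = 2 \sqrt{0 + 1} = 2 \sqrt{1} = 2 \cdot 1 = 2$)
$D{\left(B,k \right)} = k^{2}$
$M = 205656$
$\left(K{\left(2 \right)} + D{\left(-9,-8 \right)}\right)^{2} + M = \left(2 + \left(-8\right)^{2}\right)^{2} + 205656 = \left(2 + 64\right)^{2} + 205656 = 66^{2} + 205656 = 4356 + 205656 = 210012$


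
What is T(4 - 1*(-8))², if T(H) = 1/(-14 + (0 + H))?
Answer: ¼ ≈ 0.25000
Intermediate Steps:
T(H) = 1/(-14 + H)
T(4 - 1*(-8))² = (1/(-14 + (4 - 1*(-8))))² = (1/(-14 + (4 + 8)))² = (1/(-14 + 12))² = (1/(-2))² = (-½)² = ¼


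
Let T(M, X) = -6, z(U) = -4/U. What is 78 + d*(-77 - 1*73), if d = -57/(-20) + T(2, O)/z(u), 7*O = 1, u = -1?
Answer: -249/2 ≈ -124.50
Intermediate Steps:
O = 1/7 (O = (1/7)*1 = 1/7 ≈ 0.14286)
d = 27/20 (d = -57/(-20) - 6/((-4/(-1))) = -57*(-1/20) - 6/((-4*(-1))) = 57/20 - 6/4 = 57/20 - 6*1/4 = 57/20 - 3/2 = 27/20 ≈ 1.3500)
78 + d*(-77 - 1*73) = 78 + 27*(-77 - 1*73)/20 = 78 + 27*(-77 - 73)/20 = 78 + (27/20)*(-150) = 78 - 405/2 = -249/2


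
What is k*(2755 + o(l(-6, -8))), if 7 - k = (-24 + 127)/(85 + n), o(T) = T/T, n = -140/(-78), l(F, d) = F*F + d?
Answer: 54232568/3385 ≈ 16021.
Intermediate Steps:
l(F, d) = d + F² (l(F, d) = F² + d = d + F²)
n = 70/39 (n = -140*(-1/78) = 70/39 ≈ 1.7949)
o(T) = 1
k = 19678/3385 (k = 7 - (-24 + 127)/(85 + 70/39) = 7 - 103/3385/39 = 7 - 103*39/3385 = 7 - 1*4017/3385 = 7 - 4017/3385 = 19678/3385 ≈ 5.8133)
k*(2755 + o(l(-6, -8))) = 19678*(2755 + 1)/3385 = (19678/3385)*2756 = 54232568/3385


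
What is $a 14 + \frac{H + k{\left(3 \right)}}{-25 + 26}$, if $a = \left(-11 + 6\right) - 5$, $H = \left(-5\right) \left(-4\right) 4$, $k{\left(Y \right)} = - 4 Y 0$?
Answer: $-60$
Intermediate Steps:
$k{\left(Y \right)} = 0$
$H = 80$ ($H = 20 \cdot 4 = 80$)
$a = -10$ ($a = -5 - 5 = -10$)
$a 14 + \frac{H + k{\left(3 \right)}}{-25 + 26} = \left(-10\right) 14 + \frac{80 + 0}{-25 + 26} = -140 + \frac{80}{1} = -140 + 80 \cdot 1 = -140 + 80 = -60$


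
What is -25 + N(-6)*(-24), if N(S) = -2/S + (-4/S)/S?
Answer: -91/3 ≈ -30.333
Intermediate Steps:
N(S) = -4/S² - 2/S (N(S) = -2/S - 4/S² = -4/S² - 2/S)
-25 + N(-6)*(-24) = -25 + (2*(-2 - 1*(-6))/(-6)²)*(-24) = -25 + (2*(1/36)*(-2 + 6))*(-24) = -25 + (2*(1/36)*4)*(-24) = -25 + (2/9)*(-24) = -25 - 16/3 = -91/3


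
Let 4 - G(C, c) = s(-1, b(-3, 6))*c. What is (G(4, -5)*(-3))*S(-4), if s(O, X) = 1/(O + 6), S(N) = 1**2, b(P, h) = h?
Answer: -15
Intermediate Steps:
S(N) = 1
s(O, X) = 1/(6 + O)
G(C, c) = 4 - c/5 (G(C, c) = 4 - c/(6 - 1) = 4 - c/5)
(G(4, -5)*(-3))*S(-4) = ((4 - 1/5*(-5))*(-3))*1 = ((4 + 1)*(-3))*1 = (5*(-3))*1 = -15*1 = -15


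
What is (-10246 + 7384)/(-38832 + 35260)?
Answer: 1431/1786 ≈ 0.80123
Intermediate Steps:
(-10246 + 7384)/(-38832 + 35260) = -2862/(-3572) = -2862*(-1/3572) = 1431/1786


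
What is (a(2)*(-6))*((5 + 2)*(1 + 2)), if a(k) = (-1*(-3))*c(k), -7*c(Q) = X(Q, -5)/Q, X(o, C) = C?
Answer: -135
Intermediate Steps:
c(Q) = 5/(7*Q) (c(Q) = -(-5)/(7*Q) = 5/(7*Q))
a(k) = 15/(7*k) (a(k) = (-1*(-3))*(5/(7*k)) = 3*(5/(7*k)) = 15/(7*k))
(a(2)*(-6))*((5 + 2)*(1 + 2)) = (((15/7)/2)*(-6))*((5 + 2)*(1 + 2)) = (((15/7)*(1/2))*(-6))*(7*3) = ((15/14)*(-6))*21 = -45/7*21 = -135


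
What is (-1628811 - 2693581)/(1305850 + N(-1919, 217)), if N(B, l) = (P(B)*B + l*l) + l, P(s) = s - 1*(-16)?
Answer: -4322392/5005013 ≈ -0.86361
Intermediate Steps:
P(s) = 16 + s (P(s) = s + 16 = 16 + s)
N(B, l) = l + l² + B*(16 + B) (N(B, l) = ((16 + B)*B + l*l) + l = (B*(16 + B) + l²) + l = (l² + B*(16 + B)) + l = l + l² + B*(16 + B))
(-1628811 - 2693581)/(1305850 + N(-1919, 217)) = (-1628811 - 2693581)/(1305850 + (217 + 217² - 1919*(16 - 1919))) = -4322392/(1305850 + (217 + 47089 - 1919*(-1903))) = -4322392/(1305850 + (217 + 47089 + 3651857)) = -4322392/(1305850 + 3699163) = -4322392/5005013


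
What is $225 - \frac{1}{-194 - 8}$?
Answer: $\frac{45451}{202} \approx 225.0$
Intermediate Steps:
$225 - \frac{1}{-194 - 8} = 225 - \frac{1}{-202} = 225 - - \frac{1}{202} = 225 + \frac{1}{202} = \frac{45451}{202}$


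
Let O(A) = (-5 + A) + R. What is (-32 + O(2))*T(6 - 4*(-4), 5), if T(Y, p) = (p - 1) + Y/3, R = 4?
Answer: -1054/3 ≈ -351.33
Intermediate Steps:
O(A) = -1 + A (O(A) = (-5 + A) + 4 = -1 + A)
T(Y, p) = -1 + p + Y/3 (T(Y, p) = (-1 + p) + Y*(⅓) = (-1 + p) + Y/3 = -1 + p + Y/3)
(-32 + O(2))*T(6 - 4*(-4), 5) = (-32 + (-1 + 2))*(-1 + 5 + (6 - 4*(-4))/3) = (-32 + 1)*(-1 + 5 + (6 + 16)/3) = -31*(-1 + 5 + (⅓)*22) = -31*(-1 + 5 + 22/3) = -31*34/3 = -1054/3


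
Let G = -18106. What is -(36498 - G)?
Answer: -54604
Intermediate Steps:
-(36498 - G) = -(36498 - 1*(-18106)) = -(36498 + 18106) = -1*54604 = -54604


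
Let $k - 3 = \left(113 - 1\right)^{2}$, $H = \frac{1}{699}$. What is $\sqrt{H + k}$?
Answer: $\frac{\sqrt{6130477446}}{699} \approx 112.01$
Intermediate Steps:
$H = \frac{1}{699} \approx 0.0014306$
$k = 12547$ ($k = 3 + \left(113 - 1\right)^{2} = 3 + 112^{2} = 3 + 12544 = 12547$)
$\sqrt{H + k} = \sqrt{\frac{1}{699} + 12547} = \sqrt{\frac{8770354}{699}} = \frac{\sqrt{6130477446}}{699}$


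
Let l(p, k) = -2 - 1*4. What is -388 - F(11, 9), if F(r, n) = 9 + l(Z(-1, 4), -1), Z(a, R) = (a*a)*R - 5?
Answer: -391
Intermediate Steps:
Z(a, R) = -5 + R*a**2 (Z(a, R) = a**2*R - 5 = R*a**2 - 5 = -5 + R*a**2)
l(p, k) = -6 (l(p, k) = -2 - 4 = -6)
F(r, n) = 3 (F(r, n) = 9 - 6 = 3)
-388 - F(11, 9) = -388 - 1*3 = -388 - 3 = -391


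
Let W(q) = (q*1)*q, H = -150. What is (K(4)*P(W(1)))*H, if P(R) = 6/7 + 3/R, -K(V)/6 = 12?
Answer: 291600/7 ≈ 41657.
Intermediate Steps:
W(q) = q**2 (W(q) = q*q = q**2)
K(V) = -72 (K(V) = -6*12 = -72)
P(R) = 6/7 + 3/R (P(R) = 6*(1/7) + 3/R = 6/7 + 3/R)
(K(4)*P(W(1)))*H = -72*(6/7 + 3/(1**2))*(-150) = -72*(6/7 + 3/1)*(-150) = -72*(6/7 + 3*1)*(-150) = -72*(6/7 + 3)*(-150) = -72*27/7*(-150) = -1944/7*(-150) = 291600/7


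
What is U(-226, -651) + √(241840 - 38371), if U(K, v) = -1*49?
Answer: -49 + √203469 ≈ 402.08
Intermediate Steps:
U(K, v) = -49
U(-226, -651) + √(241840 - 38371) = -49 + √(241840 - 38371) = -49 + √203469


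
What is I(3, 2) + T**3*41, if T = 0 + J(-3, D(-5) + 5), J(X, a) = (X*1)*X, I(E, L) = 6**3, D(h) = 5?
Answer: 30105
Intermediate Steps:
I(E, L) = 216
J(X, a) = X**2 (J(X, a) = X*X = X**2)
T = 9 (T = 0 + (-3)**2 = 0 + 9 = 9)
I(3, 2) + T**3*41 = 216 + 9**3*41 = 216 + 729*41 = 216 + 29889 = 30105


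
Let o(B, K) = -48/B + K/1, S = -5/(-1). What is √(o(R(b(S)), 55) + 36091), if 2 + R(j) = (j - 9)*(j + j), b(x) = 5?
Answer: √1771210/7 ≈ 190.12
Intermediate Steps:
S = 5 (S = -5*(-1) = 5)
R(j) = -2 + 2*j*(-9 + j) (R(j) = -2 + (j - 9)*(j + j) = -2 + (-9 + j)*(2*j) = -2 + 2*j*(-9 + j))
o(B, K) = K - 48/B (o(B, K) = -48/B + K*1 = -48/B + K = K - 48/B)
√(o(R(b(S)), 55) + 36091) = √((55 - 48/(-2 - 18*5 + 2*5²)) + 36091) = √((55 - 48/(-2 - 90 + 2*25)) + 36091) = √((55 - 48/(-2 - 90 + 50)) + 36091) = √((55 - 48/(-42)) + 36091) = √((55 - 48*(-1/42)) + 36091) = √((55 + 8/7) + 36091) = √(393/7 + 36091) = √(253030/7) = √1771210/7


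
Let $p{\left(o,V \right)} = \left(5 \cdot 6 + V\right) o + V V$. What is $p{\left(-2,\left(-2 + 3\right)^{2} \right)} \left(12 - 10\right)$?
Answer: $-122$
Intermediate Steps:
$p{\left(o,V \right)} = V^{2} + o \left(30 + V\right)$ ($p{\left(o,V \right)} = \left(30 + V\right) o + V^{2} = o \left(30 + V\right) + V^{2} = V^{2} + o \left(30 + V\right)$)
$p{\left(-2,\left(-2 + 3\right)^{2} \right)} \left(12 - 10\right) = \left(\left(\left(-2 + 3\right)^{2}\right)^{2} + 30 \left(-2\right) + \left(-2 + 3\right)^{2} \left(-2\right)\right) \left(12 - 10\right) = \left(\left(1^{2}\right)^{2} - 60 + 1^{2} \left(-2\right)\right) \left(12 - 10\right) = \left(1^{2} - 60 + 1 \left(-2\right)\right) 2 = \left(1 - 60 - 2\right) 2 = \left(-61\right) 2 = -122$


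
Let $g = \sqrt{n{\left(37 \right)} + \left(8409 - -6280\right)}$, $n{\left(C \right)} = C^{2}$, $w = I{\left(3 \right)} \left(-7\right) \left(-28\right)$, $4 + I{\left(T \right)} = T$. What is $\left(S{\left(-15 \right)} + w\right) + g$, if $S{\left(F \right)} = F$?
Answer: $-211 + \sqrt{16058} \approx -84.28$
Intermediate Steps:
$I{\left(T \right)} = -4 + T$
$w = -196$ ($w = \left(-4 + 3\right) \left(-7\right) \left(-28\right) = \left(-1\right) \left(-7\right) \left(-28\right) = 7 \left(-28\right) = -196$)
$g = \sqrt{16058}$ ($g = \sqrt{37^{2} + \left(8409 - -6280\right)} = \sqrt{1369 + \left(8409 + 6280\right)} = \sqrt{1369 + 14689} = \sqrt{16058} \approx 126.72$)
$\left(S{\left(-15 \right)} + w\right) + g = \left(-15 - 196\right) + \sqrt{16058} = -211 + \sqrt{16058}$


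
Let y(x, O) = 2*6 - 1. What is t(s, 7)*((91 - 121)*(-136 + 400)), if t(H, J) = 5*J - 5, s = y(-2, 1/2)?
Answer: -237600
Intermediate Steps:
y(x, O) = 11 (y(x, O) = 12 - 1 = 11)
s = 11
t(H, J) = -5 + 5*J
t(s, 7)*((91 - 121)*(-136 + 400)) = (-5 + 5*7)*((91 - 121)*(-136 + 400)) = (-5 + 35)*(-30*264) = 30*(-7920) = -237600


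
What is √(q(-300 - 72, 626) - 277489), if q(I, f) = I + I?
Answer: I*√278233 ≈ 527.48*I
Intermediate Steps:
q(I, f) = 2*I
√(q(-300 - 72, 626) - 277489) = √(2*(-300 - 72) - 277489) = √(2*(-372) - 277489) = √(-744 - 277489) = √(-278233) = I*√278233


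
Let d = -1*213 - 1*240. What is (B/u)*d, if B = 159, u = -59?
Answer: 72027/59 ≈ 1220.8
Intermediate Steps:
d = -453 (d = -213 - 240 = -453)
(B/u)*d = (159/(-59))*(-453) = (159*(-1/59))*(-453) = -159/59*(-453) = 72027/59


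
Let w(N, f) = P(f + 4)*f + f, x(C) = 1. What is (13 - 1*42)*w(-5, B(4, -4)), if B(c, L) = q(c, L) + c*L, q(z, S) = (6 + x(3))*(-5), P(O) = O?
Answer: -68034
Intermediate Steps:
q(z, S) = -35 (q(z, S) = (6 + 1)*(-5) = 7*(-5) = -35)
B(c, L) = -35 + L*c (B(c, L) = -35 + c*L = -35 + L*c)
w(N, f) = f + f*(4 + f) (w(N, f) = (f + 4)*f + f = (4 + f)*f + f = f*(4 + f) + f = f + f*(4 + f))
(13 - 1*42)*w(-5, B(4, -4)) = (13 - 1*42)*((-35 - 4*4)*(5 + (-35 - 4*4))) = (13 - 42)*((-35 - 16)*(5 + (-35 - 16))) = -(-1479)*(5 - 51) = -(-1479)*(-46) = -29*2346 = -68034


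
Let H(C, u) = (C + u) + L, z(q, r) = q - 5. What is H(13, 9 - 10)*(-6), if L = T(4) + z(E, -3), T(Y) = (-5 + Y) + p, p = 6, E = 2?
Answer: -84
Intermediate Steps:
T(Y) = 1 + Y (T(Y) = (-5 + Y) + 6 = 1 + Y)
z(q, r) = -5 + q
L = 2 (L = (1 + 4) + (-5 + 2) = 5 - 3 = 2)
H(C, u) = 2 + C + u (H(C, u) = (C + u) + 2 = 2 + C + u)
H(13, 9 - 10)*(-6) = (2 + 13 + (9 - 10))*(-6) = (2 + 13 - 1)*(-6) = 14*(-6) = -84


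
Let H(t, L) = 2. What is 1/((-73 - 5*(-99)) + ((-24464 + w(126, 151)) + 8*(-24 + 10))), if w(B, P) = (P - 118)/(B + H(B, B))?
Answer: -128/3091679 ≈ -4.1401e-5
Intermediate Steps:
w(B, P) = (-118 + P)/(2 + B) (w(B, P) = (P - 118)/(B + 2) = (-118 + P)/(2 + B))
1/((-73 - 5*(-99)) + ((-24464 + w(126, 151)) + 8*(-24 + 10))) = 1/((-73 - 5*(-99)) + ((-24464 + (-118 + 151)/(2 + 126)) + 8*(-24 + 10))) = 1/((-73 + 495) + ((-24464 + 33/128) + 8*(-14))) = 1/(422 + ((-24464 + (1/128)*33) - 112)) = 1/(422 + ((-24464 + 33/128) - 112)) = 1/(422 + (-3131359/128 - 112)) = 1/(422 - 3145695/128) = 1/(-3091679/128) = -128/3091679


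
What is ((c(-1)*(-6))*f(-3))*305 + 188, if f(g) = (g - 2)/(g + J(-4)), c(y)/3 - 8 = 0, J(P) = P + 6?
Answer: -219412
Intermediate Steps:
J(P) = 6 + P
c(y) = 24 (c(y) = 24 + 3*0 = 24 + 0 = 24)
f(g) = (-2 + g)/(2 + g) (f(g) = (g - 2)/(g + (6 - 4)) = (-2 + g)/(g + 2) = (-2 + g)/(2 + g))
((c(-1)*(-6))*f(-3))*305 + 188 = ((24*(-6))*((-2 - 3)/(2 - 3)))*305 + 188 = -144*(-5)/(-1)*305 + 188 = -(-144)*(-5)*305 + 188 = -144*5*305 + 188 = -720*305 + 188 = -219600 + 188 = -219412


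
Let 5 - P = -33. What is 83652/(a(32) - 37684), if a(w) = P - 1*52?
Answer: -13942/6283 ≈ -2.2190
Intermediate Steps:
P = 38 (P = 5 - 1*(-33) = 5 + 33 = 38)
a(w) = -14 (a(w) = 38 - 1*52 = 38 - 52 = -14)
83652/(a(32) - 37684) = 83652/(-14 - 37684) = 83652/(-37698) = 83652*(-1/37698) = -13942/6283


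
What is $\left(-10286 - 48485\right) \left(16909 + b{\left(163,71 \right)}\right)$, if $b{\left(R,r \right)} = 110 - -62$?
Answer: $-1003867451$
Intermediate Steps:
$b{\left(R,r \right)} = 172$ ($b{\left(R,r \right)} = 110 + 62 = 172$)
$\left(-10286 - 48485\right) \left(16909 + b{\left(163,71 \right)}\right) = \left(-10286 - 48485\right) \left(16909 + 172\right) = \left(-58771\right) 17081 = -1003867451$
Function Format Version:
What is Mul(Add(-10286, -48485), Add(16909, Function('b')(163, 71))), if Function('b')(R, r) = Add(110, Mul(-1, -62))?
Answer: -1003867451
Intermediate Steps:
Function('b')(R, r) = 172 (Function('b')(R, r) = Add(110, 62) = 172)
Mul(Add(-10286, -48485), Add(16909, Function('b')(163, 71))) = Mul(Add(-10286, -48485), Add(16909, 172)) = Mul(-58771, 17081) = -1003867451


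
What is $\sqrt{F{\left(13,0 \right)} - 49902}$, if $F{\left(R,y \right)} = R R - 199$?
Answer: $6 i \sqrt{1387} \approx 223.45 i$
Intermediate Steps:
$F{\left(R,y \right)} = -199 + R^{2}$ ($F{\left(R,y \right)} = R^{2} - 199 = -199 + R^{2}$)
$\sqrt{F{\left(13,0 \right)} - 49902} = \sqrt{\left(-199 + 13^{2}\right) - 49902} = \sqrt{\left(-199 + 169\right) - 49902} = \sqrt{-30 - 49902} = \sqrt{-49932} = 6 i \sqrt{1387}$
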